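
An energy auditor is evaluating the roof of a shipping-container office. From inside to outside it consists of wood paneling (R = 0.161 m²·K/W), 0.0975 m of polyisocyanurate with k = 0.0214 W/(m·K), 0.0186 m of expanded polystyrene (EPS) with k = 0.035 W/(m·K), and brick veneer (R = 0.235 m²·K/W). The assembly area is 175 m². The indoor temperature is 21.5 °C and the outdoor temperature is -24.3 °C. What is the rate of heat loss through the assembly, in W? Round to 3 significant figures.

0.0975/0.0214 = 4.556
0.0186/0.035 = 0.5314
R_total = 0.161 + 4.556 + 0.5314 + 0.235 = 5.484 m²·K/W
Q = A·ΔT/R = 175 × (21.5 − (-24.3)) / 5.484 = 1462 W

1460 W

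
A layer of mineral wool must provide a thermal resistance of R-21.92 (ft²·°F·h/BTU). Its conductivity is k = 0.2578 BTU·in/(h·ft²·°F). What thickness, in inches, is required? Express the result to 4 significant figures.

5.651 in

L = R × k = 21.92 × 0.2578 = 5.651 in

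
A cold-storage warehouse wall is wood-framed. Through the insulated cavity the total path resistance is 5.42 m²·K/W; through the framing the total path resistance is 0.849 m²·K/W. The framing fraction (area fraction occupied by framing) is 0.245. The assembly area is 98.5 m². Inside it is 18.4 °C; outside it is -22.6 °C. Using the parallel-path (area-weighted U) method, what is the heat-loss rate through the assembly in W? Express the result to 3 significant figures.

1730 W

U_eff = 0.755/5.42 + 0.245/0.849 = 0.1393 + 0.2886 = 0.4279
R_eff = 1/U_eff = 2.337 m²·K/W
Q = 98.5 × (18.4 − (-22.6)) / 2.337 = 1728 W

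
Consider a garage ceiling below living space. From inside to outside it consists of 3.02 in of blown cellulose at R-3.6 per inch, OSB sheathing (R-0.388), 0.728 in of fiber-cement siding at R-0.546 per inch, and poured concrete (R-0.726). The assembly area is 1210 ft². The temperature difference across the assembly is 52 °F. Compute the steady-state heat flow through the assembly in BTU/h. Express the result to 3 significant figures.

3.02 × 3.6 = 10.87
0.728 × 0.546 = 0.3975
R_total = 10.87 + 0.388 + 0.3975 + 0.726 = 12.38 ft²·°F·h/BTU
Q = A·ΔT/R = 1210 × 52 / 12.38 = 5081 BTU/h

5080 BTU/h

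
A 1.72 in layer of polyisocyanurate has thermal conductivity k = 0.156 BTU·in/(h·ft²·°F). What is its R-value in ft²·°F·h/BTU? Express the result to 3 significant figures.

11.0 ft²·°F·h/BTU

R = L/k = 1.72/0.156 = 11.03 ft²·°F·h/BTU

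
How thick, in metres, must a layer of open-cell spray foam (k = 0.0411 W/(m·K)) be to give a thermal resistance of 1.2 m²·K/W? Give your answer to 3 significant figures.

L = R·k = 1.2 × 0.0411 = 0.04932 m

0.0493 m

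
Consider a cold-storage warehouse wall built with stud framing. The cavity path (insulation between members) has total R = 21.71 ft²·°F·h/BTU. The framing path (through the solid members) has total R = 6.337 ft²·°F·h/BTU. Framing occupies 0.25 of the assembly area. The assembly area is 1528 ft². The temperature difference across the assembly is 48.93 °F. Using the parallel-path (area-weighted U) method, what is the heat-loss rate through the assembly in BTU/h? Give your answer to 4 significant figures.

5532 BTU/h

U_eff = 0.75/21.71 + 0.25/6.337 = 0.034546 + 0.039451 = 0.073997
R_eff = 1/U_eff = 13.514 ft²·°F·h/BTU
Q = 1528 × 48.93 / 13.514 = 5532.4 BTU/h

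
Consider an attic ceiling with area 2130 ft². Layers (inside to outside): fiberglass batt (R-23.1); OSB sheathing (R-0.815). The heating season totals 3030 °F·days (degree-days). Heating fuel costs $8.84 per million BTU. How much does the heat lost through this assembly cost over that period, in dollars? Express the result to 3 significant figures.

R_total = 23.1 + 0.815 = 23.92 ft²·°F·h/BTU
E = A × HDD × 24 / R = 2130 × 3030 × 24 / 23.92 = 6477000 BTU
Cost = 6477000/10⁶ × 8.84 = $57.26

57.3 dollars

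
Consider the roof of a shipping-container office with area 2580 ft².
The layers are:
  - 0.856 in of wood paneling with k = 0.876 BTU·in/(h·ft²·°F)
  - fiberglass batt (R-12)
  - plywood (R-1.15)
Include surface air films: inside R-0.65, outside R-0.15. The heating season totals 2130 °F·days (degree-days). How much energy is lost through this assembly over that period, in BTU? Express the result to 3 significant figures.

8840000 BTU

0.856/0.876 = 0.9772
R_total = 0.65 + 0.9772 + 12 + 1.15 + 0.15 = 14.93 ft²·°F·h/BTU
E = A × HDD × 24 / R = 2580 × 2130 × 24 / 14.93 = 8836000 BTU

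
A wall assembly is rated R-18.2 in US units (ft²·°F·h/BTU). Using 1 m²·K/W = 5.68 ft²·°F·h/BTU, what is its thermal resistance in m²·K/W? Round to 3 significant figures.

R_SI = 18.2/5.68 = 3.204

3.20 m²·K/W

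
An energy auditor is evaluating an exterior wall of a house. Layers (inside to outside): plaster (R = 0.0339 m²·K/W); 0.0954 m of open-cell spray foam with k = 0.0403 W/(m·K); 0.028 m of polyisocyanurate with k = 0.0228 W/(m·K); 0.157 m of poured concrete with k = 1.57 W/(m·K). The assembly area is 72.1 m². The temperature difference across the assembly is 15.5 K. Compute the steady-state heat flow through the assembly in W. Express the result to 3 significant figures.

300 W

0.0954/0.0403 = 2.367
0.028/0.0228 = 1.228
0.157/1.57 = 0.1
R_total = 0.0339 + 2.367 + 1.228 + 0.1 = 3.729 m²·K/W
Q = A·ΔT/R = 72.1 × 15.5 / 3.729 = 299.7 W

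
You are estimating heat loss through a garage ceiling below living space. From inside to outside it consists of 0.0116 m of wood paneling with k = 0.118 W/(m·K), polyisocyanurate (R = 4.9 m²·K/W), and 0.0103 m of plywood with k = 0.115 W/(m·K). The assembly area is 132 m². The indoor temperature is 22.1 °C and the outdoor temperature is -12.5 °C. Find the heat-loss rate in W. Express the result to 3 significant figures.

0.0116/0.118 = 0.09831
0.0103/0.115 = 0.08957
R_total = 0.09831 + 4.9 + 0.08957 = 5.088 m²·K/W
Q = A·ΔT/R = 132 × (22.1 − (-12.5)) / 5.088 = 897.7 W

898 W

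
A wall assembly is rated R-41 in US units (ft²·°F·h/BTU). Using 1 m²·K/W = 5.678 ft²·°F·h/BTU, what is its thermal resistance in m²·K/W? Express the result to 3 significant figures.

R_SI = 41/5.678 = 7.221

7.22 m²·K/W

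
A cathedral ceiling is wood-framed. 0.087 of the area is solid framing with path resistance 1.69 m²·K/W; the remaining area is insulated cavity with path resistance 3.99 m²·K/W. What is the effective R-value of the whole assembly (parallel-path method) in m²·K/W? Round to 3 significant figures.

3.57 m²·K/W

U_eff = 0.913/3.99 + 0.087/1.69 = 0.2288 + 0.05148 = 0.2803
R_eff = 1/U_eff = 3.568 m²·K/W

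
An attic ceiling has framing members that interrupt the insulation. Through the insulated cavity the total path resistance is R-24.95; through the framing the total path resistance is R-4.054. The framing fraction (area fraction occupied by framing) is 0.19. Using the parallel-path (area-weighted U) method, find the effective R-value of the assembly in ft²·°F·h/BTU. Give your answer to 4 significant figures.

12.61 ft²·°F·h/BTU

U_eff = 0.81/24.95 + 0.19/4.054 = 0.032465 + 0.046867 = 0.079332
R_eff = 1/U_eff = 12.605 ft²·°F·h/BTU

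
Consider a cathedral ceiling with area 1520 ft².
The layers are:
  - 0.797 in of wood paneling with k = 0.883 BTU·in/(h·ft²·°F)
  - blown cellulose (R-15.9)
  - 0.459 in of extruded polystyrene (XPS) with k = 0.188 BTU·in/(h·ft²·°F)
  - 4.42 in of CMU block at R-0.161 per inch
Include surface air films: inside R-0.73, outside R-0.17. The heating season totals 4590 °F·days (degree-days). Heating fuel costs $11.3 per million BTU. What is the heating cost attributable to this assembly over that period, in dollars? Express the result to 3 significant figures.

90.7 dollars

0.797/0.883 = 0.9026
0.459/0.188 = 2.441
4.42 × 0.161 = 0.7116
R_total = 0.73 + 0.9026 + 15.9 + 2.441 + 0.7116 + 0.17 = 20.86 ft²·°F·h/BTU
E = A × HDD × 24 / R = 1520 × 4590 × 24 / 20.86 = 8029000 BTU
Cost = 8029000/10⁶ × 11.3 = $90.72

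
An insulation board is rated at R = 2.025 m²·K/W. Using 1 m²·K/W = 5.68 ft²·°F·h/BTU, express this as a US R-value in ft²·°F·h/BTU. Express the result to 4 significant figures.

R_US = 2.025 × 5.68 = 11.502

11.50 ft²·°F·h/BTU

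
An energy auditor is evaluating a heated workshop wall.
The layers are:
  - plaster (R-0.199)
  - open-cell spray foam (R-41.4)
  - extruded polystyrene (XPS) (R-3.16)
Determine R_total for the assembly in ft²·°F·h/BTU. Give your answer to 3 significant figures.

44.8 ft²·°F·h/BTU

R_total = 0.199 + 41.4 + 3.16 = 44.76 ft²·°F·h/BTU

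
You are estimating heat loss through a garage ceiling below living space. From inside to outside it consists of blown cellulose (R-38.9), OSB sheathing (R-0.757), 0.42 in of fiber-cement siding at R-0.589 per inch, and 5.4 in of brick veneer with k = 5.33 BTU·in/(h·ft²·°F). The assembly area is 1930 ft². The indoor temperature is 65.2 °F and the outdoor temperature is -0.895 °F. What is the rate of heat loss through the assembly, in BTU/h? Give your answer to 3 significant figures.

0.42 × 0.589 = 0.2474
5.4/5.33 = 1.013
R_total = 38.9 + 0.757 + 0.2474 + 1.013 = 40.92 ft²·°F·h/BTU
Q = A·ΔT/R = 1930 × (65.2 − (-0.895)) / 40.92 = 3118 BTU/h

3120 BTU/h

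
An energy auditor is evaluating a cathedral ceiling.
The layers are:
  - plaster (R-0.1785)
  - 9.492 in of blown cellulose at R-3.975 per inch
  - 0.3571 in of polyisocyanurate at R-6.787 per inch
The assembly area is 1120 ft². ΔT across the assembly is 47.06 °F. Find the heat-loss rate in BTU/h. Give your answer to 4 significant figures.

1307 BTU/h

9.492 × 3.975 = 37.731
0.3571 × 6.787 = 2.4236
R_total = 0.1785 + 37.731 + 2.4236 = 40.333 ft²·°F·h/BTU
Q = A·ΔT/R = 1120 × 47.06 / 40.333 = 1306.8 BTU/h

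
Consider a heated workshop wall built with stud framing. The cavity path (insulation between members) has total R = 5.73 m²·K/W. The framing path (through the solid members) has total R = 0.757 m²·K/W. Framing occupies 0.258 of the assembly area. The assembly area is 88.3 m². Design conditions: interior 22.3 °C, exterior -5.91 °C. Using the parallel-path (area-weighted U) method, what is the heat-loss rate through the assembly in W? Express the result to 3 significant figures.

U_eff = 0.742/5.73 + 0.258/0.757 = 0.1295 + 0.3408 = 0.4703
R_eff = 1/U_eff = 2.126 m²·K/W
Q = 88.3 × (22.3 − (-5.91)) / 2.126 = 1172 W

1170 W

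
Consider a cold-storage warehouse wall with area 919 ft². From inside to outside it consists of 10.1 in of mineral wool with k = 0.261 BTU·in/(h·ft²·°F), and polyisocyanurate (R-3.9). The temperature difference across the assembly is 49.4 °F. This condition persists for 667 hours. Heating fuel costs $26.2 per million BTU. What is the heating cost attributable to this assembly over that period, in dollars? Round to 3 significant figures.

18.6 dollars

10.1/0.261 = 38.7
R_total = 38.7 + 3.9 = 42.6 ft²·°F·h/BTU
Q = 919 × 49.4 / 42.6 = 1066 BTU/h
E = 1066 × 667 = 710900 BTU
Cost = 710900/10⁶ × 26.2 = $18.62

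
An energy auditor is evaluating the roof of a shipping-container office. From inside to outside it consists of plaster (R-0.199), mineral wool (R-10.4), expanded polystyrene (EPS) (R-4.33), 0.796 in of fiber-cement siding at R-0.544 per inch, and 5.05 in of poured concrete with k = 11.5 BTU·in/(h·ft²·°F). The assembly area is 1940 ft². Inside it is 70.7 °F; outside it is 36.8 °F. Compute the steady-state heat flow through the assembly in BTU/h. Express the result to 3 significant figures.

4160 BTU/h

0.796 × 0.544 = 0.433
5.05/11.5 = 0.4391
R_total = 0.199 + 10.4 + 4.33 + 0.433 + 0.4391 = 15.8 ft²·°F·h/BTU
Q = A·ΔT/R = 1940 × (70.7 − 36.8) / 15.8 = 4162 BTU/h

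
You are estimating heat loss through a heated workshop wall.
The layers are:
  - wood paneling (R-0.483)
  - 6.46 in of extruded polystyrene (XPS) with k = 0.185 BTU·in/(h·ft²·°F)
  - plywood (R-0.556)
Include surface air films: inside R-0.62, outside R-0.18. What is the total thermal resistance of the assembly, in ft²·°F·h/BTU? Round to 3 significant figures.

6.46/0.185 = 34.92
R_total = 0.62 + 0.483 + 34.92 + 0.556 + 0.18 = 36.76 ft²·°F·h/BTU

36.8 ft²·°F·h/BTU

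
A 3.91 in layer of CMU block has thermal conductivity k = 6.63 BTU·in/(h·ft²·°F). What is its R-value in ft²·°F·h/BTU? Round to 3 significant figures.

R = L/k = 3.91/6.63 = 0.5897 ft²·°F·h/BTU

0.590 ft²·°F·h/BTU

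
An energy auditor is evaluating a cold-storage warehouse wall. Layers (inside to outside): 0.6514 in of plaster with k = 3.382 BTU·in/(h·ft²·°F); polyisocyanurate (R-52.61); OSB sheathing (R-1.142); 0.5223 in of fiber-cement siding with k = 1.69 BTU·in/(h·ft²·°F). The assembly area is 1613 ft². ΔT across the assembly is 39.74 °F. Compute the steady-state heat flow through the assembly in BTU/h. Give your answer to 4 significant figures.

0.6514/3.382 = 0.19261
0.5223/1.69 = 0.30905
R_total = 0.19261 + 52.61 + 1.142 + 0.30905 = 54.254 ft²·°F·h/BTU
Q = A·ΔT/R = 1613 × 39.74 / 54.254 = 1181.5 BTU/h

1181 BTU/h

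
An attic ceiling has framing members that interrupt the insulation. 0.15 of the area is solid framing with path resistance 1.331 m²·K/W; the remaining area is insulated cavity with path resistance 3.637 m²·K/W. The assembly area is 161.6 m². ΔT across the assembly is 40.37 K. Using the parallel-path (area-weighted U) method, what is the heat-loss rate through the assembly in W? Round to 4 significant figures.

U_eff = 0.85/3.637 + 0.15/1.331 = 0.23371 + 0.1127 = 0.34641
R_eff = 1/U_eff = 2.8868 m²·K/W
Q = 161.6 × 40.37 / 2.8868 = 2259.9 W

2260 W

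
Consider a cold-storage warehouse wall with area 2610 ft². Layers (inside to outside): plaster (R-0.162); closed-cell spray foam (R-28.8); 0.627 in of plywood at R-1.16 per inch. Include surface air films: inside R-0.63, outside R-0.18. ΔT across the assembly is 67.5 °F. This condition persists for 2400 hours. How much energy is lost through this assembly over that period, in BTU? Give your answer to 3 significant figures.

13900000 BTU

0.627 × 1.16 = 0.7273
R_total = 0.63 + 0.162 + 28.8 + 0.7273 + 0.18 = 30.5 ft²·°F·h/BTU
Q = 2610 × 67.5 / 30.5 = 5776 BTU/h
E = 5776 × 2400 = 13860000 BTU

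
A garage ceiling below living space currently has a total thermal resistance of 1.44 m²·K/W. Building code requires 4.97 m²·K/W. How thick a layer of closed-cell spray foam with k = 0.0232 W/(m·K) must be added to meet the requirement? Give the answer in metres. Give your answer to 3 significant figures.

ΔR = 4.97 − 1.44 = 3.53 m²·K/W
L = ΔR × k = 3.53 × 0.0232 = 0.0819 m

0.0819 m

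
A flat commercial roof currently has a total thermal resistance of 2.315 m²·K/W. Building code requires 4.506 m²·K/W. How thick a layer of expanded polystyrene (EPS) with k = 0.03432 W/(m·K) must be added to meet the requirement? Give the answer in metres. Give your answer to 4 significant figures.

ΔR = 4.506 − 2.315 = 2.191 m²·K/W
L = ΔR × k = 2.191 × 0.03432 = 0.075195 m

0.07520 m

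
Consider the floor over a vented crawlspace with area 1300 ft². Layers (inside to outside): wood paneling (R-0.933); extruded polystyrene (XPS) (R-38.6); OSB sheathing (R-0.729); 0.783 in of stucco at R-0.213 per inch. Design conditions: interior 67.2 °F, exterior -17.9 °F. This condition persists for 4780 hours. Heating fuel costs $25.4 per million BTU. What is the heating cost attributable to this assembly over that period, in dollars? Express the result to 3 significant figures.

0.783 × 0.213 = 0.1668
R_total = 0.933 + 38.6 + 0.729 + 0.1668 = 40.43 ft²·°F·h/BTU
Q = 1300 × (67.2 − (-17.9)) / 40.43 = 2736 BTU/h
E = 2736 × 4780 = 13080000 BTU
Cost = 13080000/10⁶ × 25.4 = $332.2

332 dollars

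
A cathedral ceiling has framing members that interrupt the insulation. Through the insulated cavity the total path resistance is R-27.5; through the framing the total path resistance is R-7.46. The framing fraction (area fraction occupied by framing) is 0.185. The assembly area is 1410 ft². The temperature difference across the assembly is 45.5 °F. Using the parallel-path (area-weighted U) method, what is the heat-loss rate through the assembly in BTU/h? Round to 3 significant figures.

U_eff = 0.815/27.5 + 0.185/7.46 = 0.02964 + 0.0248 = 0.05444
R_eff = 1/U_eff = 18.37 ft²·°F·h/BTU
Q = 1410 × 45.5 / 18.37 = 3492 BTU/h

3490 BTU/h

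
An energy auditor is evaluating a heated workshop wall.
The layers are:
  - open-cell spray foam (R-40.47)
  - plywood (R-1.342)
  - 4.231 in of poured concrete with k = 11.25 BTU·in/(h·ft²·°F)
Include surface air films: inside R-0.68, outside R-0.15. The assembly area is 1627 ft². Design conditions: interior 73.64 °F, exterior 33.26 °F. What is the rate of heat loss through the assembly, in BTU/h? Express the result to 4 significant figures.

1527 BTU/h

4.231/11.25 = 0.37609
R_total = 0.68 + 40.47 + 1.342 + 0.37609 + 0.15 = 43.018 ft²·°F·h/BTU
Q = A·ΔT/R = 1627 × (73.64 − 33.26) / 43.018 = 1527.2 BTU/h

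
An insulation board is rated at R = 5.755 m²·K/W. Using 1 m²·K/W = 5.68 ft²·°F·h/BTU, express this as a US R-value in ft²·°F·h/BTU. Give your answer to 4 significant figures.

R_US = 5.755 × 5.68 = 32.688

32.69 ft²·°F·h/BTU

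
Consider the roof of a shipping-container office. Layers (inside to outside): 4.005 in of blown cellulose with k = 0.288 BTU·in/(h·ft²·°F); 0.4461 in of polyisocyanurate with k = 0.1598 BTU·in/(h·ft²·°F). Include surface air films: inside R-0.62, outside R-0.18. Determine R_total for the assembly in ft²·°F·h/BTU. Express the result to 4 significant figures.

17.50 ft²·°F·h/BTU

4.005/0.288 = 13.906
0.4461/0.1598 = 2.7916
R_total = 0.62 + 13.906 + 2.7916 + 0.18 = 17.498 ft²·°F·h/BTU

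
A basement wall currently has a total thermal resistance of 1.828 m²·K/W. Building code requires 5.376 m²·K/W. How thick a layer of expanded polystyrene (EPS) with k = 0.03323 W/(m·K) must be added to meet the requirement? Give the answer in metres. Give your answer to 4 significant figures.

0.1179 m

ΔR = 5.376 − 1.828 = 3.548 m²·K/W
L = ΔR × k = 3.548 × 0.03323 = 0.1179 m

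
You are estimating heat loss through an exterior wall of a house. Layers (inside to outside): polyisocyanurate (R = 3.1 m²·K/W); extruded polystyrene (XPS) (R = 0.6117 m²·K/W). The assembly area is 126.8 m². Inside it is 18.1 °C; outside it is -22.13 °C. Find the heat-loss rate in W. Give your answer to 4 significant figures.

R_total = 3.1 + 0.6117 = 3.7117 m²·K/W
Q = A·ΔT/R = 126.8 × (18.1 − (-22.13)) / 3.7117 = 1374.3 W

1374 W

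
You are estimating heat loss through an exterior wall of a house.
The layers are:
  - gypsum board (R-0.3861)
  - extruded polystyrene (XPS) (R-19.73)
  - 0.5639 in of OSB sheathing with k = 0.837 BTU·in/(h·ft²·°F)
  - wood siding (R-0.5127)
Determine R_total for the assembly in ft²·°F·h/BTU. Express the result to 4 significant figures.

21.30 ft²·°F·h/BTU

0.5639/0.837 = 0.67372
R_total = 0.3861 + 19.73 + 0.67372 + 0.5127 = 21.303 ft²·°F·h/BTU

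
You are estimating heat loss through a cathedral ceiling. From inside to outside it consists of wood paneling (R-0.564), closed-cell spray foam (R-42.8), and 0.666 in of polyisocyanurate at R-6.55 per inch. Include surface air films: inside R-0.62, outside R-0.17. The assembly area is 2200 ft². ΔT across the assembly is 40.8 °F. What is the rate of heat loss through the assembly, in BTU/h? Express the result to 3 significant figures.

0.666 × 6.55 = 4.362
R_total = 0.62 + 0.564 + 42.8 + 4.362 + 0.17 = 48.52 ft²·°F·h/BTU
Q = A·ΔT/R = 2200 × 40.8 / 48.52 = 1850 BTU/h

1850 BTU/h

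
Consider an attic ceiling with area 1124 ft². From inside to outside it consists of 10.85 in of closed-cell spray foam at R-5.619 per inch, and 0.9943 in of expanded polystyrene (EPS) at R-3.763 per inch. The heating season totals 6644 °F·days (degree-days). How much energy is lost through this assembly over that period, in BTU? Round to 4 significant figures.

2770000 BTU

10.85 × 5.619 = 60.966
0.9943 × 3.763 = 3.7416
R_total = 60.966 + 3.7416 = 64.708 ft²·°F·h/BTU
E = A × HDD × 24 / R = 1124 × 6644 × 24 / 64.708 = 2769800 BTU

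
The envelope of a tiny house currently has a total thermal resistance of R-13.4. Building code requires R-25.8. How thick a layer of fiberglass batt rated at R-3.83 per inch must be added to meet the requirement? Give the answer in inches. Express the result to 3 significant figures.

3.24 in

ΔR = 25.8 − 13.4 = 12.4 ft²·°F·h/BTU
L = ΔR / (R/in) = 12.4/3.83 = 3.238 in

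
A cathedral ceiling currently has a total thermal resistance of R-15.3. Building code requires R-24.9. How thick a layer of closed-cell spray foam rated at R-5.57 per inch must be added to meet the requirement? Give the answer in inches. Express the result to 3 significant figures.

1.72 in

ΔR = 24.9 − 15.3 = 9.6 ft²·°F·h/BTU
L = ΔR / (R/in) = 9.6/5.57 = 1.724 in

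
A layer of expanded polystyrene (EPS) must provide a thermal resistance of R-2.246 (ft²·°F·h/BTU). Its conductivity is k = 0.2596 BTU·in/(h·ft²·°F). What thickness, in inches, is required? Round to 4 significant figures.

0.5831 in

L = R × k = 2.246 × 0.2596 = 0.58306 in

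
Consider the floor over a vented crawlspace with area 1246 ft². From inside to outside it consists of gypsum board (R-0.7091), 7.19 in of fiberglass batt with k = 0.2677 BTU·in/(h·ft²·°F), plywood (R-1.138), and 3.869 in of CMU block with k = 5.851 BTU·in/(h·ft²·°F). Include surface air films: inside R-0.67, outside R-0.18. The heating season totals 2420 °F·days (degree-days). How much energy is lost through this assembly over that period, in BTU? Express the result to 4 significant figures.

2395000 BTU

7.19/0.2677 = 26.858
3.869/5.851 = 0.66125
R_total = 0.67 + 0.7091 + 26.858 + 1.138 + 0.66125 + 0.18 = 30.217 ft²·°F·h/BTU
E = A × HDD × 24 / R = 1246 × 2420 × 24 / 30.217 = 2395000 BTU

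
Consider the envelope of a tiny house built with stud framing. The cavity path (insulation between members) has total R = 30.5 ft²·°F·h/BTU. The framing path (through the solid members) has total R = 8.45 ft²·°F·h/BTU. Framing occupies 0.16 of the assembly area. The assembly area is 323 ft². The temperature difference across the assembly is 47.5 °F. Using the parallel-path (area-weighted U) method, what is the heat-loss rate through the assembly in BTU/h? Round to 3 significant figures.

U_eff = 0.84/30.5 + 0.16/8.45 = 0.02754 + 0.01893 = 0.04648
R_eff = 1/U_eff = 21.52 ft²·°F·h/BTU
Q = 323 × 47.5 / 21.52 = 713.1 BTU/h

713 BTU/h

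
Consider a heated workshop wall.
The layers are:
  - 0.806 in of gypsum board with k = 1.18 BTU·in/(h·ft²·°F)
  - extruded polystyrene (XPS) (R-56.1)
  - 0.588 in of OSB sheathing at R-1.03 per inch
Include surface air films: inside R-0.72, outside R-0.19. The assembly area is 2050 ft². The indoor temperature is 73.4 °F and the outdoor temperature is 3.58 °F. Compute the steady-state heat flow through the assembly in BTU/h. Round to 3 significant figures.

2460 BTU/h

0.806/1.18 = 0.6831
0.588 × 1.03 = 0.6056
R_total = 0.72 + 0.6831 + 56.1 + 0.6056 + 0.19 = 58.3 ft²·°F·h/BTU
Q = A·ΔT/R = 2050 × (73.4 − 3.58) / 58.3 = 2455 BTU/h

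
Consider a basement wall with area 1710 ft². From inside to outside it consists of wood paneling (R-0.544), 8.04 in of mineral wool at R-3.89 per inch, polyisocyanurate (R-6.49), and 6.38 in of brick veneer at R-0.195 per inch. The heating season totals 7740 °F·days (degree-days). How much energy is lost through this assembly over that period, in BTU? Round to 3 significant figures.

8.04 × 3.89 = 31.28
6.38 × 0.195 = 1.244
R_total = 0.544 + 31.28 + 6.49 + 1.244 = 39.55 ft²·°F·h/BTU
E = A × HDD × 24 / R = 1710 × 7740 × 24 / 39.55 = 8031000 BTU

8030000 BTU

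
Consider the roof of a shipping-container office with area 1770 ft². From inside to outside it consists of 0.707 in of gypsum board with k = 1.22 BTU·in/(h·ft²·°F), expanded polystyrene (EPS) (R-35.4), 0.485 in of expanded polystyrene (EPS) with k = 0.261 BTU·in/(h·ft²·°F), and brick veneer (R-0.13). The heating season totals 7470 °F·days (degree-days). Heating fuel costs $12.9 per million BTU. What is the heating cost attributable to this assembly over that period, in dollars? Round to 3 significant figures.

108 dollars

0.707/1.22 = 0.5795
0.485/0.261 = 1.858
R_total = 0.5795 + 35.4 + 1.858 + 0.13 = 37.97 ft²·°F·h/BTU
E = A × HDD × 24 / R = 1770 × 7470 × 24 / 37.97 = 8358000 BTU
Cost = 8358000/10⁶ × 12.9 = $107.8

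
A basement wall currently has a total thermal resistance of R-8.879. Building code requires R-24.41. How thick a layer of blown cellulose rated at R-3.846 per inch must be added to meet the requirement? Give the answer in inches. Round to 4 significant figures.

ΔR = 24.41 − 8.879 = 15.531 ft²·°F·h/BTU
L = ΔR / (R/in) = 15.531/3.846 = 4.0382 in

4.038 in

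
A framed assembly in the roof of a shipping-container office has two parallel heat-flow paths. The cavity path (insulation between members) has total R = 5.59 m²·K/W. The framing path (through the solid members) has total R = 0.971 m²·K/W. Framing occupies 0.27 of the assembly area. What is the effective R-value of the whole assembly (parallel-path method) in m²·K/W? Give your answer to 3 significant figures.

2.45 m²·K/W

U_eff = 0.73/5.59 + 0.27/0.971 = 0.1306 + 0.2781 = 0.4087
R_eff = 1/U_eff = 2.447 m²·K/W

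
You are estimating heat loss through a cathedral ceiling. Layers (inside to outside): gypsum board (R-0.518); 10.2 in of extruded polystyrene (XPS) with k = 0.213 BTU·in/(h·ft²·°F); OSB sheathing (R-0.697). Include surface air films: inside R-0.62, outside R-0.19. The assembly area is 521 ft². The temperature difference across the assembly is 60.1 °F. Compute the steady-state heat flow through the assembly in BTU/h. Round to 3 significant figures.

627 BTU/h

10.2/0.213 = 47.89
R_total = 0.62 + 0.518 + 47.89 + 0.697 + 0.19 = 49.91 ft²·°F·h/BTU
Q = A·ΔT/R = 521 × 60.1 / 49.91 = 627.3 BTU/h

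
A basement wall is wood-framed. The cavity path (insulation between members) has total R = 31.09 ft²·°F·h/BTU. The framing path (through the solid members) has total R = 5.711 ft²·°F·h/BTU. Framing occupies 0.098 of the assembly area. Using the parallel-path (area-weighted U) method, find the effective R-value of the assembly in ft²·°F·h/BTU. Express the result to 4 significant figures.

U_eff = 0.902/31.09 + 0.098/5.711 = 0.029013 + 0.01716 = 0.046172
R_eff = 1/U_eff = 21.658 ft²·°F·h/BTU

21.66 ft²·°F·h/BTU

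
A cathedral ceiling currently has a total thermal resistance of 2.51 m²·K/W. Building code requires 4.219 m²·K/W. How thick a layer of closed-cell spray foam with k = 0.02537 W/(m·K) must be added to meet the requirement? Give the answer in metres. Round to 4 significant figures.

ΔR = 4.219 − 2.51 = 1.709 m²·K/W
L = ΔR × k = 1.709 × 0.02537 = 0.043357 m

0.04336 m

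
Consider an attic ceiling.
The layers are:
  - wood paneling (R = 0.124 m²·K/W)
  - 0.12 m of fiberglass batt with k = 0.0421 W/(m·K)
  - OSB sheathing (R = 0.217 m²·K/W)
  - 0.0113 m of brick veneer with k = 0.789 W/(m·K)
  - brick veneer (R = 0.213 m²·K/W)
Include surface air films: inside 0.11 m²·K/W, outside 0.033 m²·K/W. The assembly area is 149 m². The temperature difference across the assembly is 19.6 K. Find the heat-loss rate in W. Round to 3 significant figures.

820 W

0.12/0.0421 = 2.85
0.0113/0.789 = 0.01432
R_total = 0.11 + 0.124 + 2.85 + 0.217 + 0.01432 + 0.213 + 0.033 = 3.562 m²·K/W
Q = A·ΔT/R = 149 × 19.6 / 3.562 = 820 W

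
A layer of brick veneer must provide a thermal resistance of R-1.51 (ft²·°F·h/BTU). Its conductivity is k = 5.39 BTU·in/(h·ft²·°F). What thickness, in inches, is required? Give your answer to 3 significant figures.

L = R × k = 1.51 × 5.39 = 8.139 in

8.14 in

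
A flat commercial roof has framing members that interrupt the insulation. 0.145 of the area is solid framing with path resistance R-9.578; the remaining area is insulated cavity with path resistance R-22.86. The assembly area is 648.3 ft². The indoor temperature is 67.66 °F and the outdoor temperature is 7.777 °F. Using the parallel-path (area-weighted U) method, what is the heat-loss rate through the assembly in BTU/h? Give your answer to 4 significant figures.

U_eff = 0.855/22.86 + 0.145/9.578 = 0.037402 + 0.015139 = 0.05254
R_eff = 1/U_eff = 19.033 ft²·°F·h/BTU
Q = 648.3 × (67.66 − 7.777) / 19.033 = 2039.7 BTU/h

2040 BTU/h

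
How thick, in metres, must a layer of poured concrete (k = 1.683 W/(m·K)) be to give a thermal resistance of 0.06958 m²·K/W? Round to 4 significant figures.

L = R·k = 0.06958 × 1.683 = 0.1171 m

0.1171 m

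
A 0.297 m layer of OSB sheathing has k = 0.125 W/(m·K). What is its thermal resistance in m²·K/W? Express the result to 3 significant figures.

2.38 m²·K/W

R = L/k = 0.297/0.125 = 2.376 m²·K/W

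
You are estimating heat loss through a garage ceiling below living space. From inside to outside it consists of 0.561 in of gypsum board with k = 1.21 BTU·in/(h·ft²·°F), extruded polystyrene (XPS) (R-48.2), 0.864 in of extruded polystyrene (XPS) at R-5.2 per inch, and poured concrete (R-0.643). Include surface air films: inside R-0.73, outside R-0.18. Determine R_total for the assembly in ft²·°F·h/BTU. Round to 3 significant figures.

0.561/1.21 = 0.4636
0.864 × 5.2 = 4.493
R_total = 0.73 + 0.4636 + 48.2 + 4.493 + 0.643 + 0.18 = 54.71 ft²·°F·h/BTU

54.7 ft²·°F·h/BTU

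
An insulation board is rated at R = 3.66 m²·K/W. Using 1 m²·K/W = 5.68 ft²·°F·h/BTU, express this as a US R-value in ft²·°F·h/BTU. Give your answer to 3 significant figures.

20.8 ft²·°F·h/BTU

R_US = 3.66 × 5.68 = 20.79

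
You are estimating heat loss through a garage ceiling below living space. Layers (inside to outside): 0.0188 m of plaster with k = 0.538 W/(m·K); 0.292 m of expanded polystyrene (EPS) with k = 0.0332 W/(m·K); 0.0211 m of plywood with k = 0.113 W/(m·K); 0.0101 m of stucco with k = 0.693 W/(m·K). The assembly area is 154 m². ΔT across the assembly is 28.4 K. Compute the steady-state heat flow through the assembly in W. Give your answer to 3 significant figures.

0.0188/0.538 = 0.03494
0.292/0.0332 = 8.795
0.0211/0.113 = 0.1867
0.0101/0.693 = 0.01457
R_total = 0.03494 + 8.795 + 0.1867 + 0.01457 = 9.031 m²·K/W
Q = A·ΔT/R = 154 × 28.4 / 9.031 = 484.3 W

484 W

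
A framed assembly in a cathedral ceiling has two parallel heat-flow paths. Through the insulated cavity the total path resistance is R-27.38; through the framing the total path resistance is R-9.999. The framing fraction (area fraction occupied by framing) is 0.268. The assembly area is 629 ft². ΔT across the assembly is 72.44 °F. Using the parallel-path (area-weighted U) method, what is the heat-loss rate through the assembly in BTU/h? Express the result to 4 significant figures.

2439 BTU/h

U_eff = 0.732/27.38 + 0.268/9.999 = 0.026735 + 0.026803 = 0.053538
R_eff = 1/U_eff = 18.678 ft²·°F·h/BTU
Q = 629 × 72.44 / 18.678 = 2439.4 BTU/h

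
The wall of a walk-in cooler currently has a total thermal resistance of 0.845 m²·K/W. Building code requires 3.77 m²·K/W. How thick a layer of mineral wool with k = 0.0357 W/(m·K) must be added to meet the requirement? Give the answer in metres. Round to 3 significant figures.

ΔR = 3.77 − 0.845 = 2.925 m²·K/W
L = ΔR × k = 2.925 × 0.0357 = 0.1044 m

0.104 m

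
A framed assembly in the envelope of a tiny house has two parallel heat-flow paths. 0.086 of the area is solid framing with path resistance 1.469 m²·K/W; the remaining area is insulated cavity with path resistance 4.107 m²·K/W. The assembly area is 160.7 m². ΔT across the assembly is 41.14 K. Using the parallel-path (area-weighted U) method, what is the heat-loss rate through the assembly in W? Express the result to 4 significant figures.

U_eff = 0.914/4.107 + 0.086/1.469 = 0.22255 + 0.058543 = 0.28109
R_eff = 1/U_eff = 3.5576 m²·K/W
Q = 160.7 × 41.14 / 3.5576 = 1858.3 W

1858 W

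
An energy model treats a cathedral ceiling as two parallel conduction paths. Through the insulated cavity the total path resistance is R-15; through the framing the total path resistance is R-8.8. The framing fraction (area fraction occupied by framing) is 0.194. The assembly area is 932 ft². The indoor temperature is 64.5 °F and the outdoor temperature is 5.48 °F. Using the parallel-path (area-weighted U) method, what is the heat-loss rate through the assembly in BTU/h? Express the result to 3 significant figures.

U_eff = 0.806/15 + 0.194/8.8 = 0.05373 + 0.02205 = 0.07578
R_eff = 1/U_eff = 13.2 ft²·°F·h/BTU
Q = 932 × (64.5 − 5.48) / 13.2 = 4168 BTU/h

4170 BTU/h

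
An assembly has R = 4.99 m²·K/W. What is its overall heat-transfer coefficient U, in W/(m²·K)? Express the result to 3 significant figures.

U = 1/R = 1/4.99 = 0.2004

0.200 W/(m²·K)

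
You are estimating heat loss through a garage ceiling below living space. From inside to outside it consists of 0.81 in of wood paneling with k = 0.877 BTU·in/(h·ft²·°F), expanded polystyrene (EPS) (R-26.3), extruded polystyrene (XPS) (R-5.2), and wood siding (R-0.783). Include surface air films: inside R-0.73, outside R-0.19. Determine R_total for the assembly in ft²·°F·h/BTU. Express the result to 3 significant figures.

0.81/0.877 = 0.9236
R_total = 0.73 + 0.9236 + 26.3 + 5.2 + 0.783 + 0.19 = 34.13 ft²·°F·h/BTU

34.1 ft²·°F·h/BTU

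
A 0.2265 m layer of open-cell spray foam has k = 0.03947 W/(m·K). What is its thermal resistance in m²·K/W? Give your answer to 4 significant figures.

R = L/k = 0.2265/0.03947 = 5.7385 m²·K/W

5.739 m²·K/W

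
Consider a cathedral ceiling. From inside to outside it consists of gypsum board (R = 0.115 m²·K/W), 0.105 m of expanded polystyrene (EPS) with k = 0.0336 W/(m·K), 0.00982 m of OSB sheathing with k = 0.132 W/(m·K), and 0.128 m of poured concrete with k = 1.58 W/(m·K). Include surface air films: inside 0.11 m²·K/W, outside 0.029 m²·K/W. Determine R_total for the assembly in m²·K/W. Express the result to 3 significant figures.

3.53 m²·K/W

0.105/0.0336 = 3.125
0.00982/0.132 = 0.07439
0.128/1.58 = 0.08101
R_total = 0.11 + 0.115 + 3.125 + 0.07439 + 0.08101 + 0.029 = 3.534 m²·K/W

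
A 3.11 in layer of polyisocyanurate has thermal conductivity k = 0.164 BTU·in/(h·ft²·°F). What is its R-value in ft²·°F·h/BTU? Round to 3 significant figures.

R = L/k = 3.11/0.164 = 18.96 ft²·°F·h/BTU

19.0 ft²·°F·h/BTU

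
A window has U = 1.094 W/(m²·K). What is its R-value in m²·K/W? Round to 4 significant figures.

R = 1/U = 1/1.094 = 0.91408

0.9141 m²·K/W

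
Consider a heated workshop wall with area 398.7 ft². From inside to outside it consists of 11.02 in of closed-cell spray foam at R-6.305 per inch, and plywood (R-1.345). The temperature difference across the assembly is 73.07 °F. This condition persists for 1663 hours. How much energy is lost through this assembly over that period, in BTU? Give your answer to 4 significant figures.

684000 BTU

11.02 × 6.305 = 69.481
R_total = 69.481 + 1.345 = 70.826 ft²·°F·h/BTU
Q = 398.7 × 73.07 / 70.826 = 411.33 BTU/h
E = 411.33 × 1663 = 684040 BTU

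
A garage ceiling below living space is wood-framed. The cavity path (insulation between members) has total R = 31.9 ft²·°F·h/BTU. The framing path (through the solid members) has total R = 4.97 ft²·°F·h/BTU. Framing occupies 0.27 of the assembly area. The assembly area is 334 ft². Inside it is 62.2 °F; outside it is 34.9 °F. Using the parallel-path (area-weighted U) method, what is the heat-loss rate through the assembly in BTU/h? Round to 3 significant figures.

704 BTU/h

U_eff = 0.73/31.9 + 0.27/4.97 = 0.02288 + 0.05433 = 0.07721
R_eff = 1/U_eff = 12.95 ft²·°F·h/BTU
Q = 334 × (62.2 − 34.9) / 12.95 = 704 BTU/h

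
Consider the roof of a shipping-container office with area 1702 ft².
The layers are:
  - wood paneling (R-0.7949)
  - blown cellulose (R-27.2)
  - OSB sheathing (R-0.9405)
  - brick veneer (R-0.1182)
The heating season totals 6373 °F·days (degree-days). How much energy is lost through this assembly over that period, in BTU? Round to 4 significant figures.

8960000 BTU

R_total = 0.7949 + 27.2 + 0.9405 + 0.1182 = 29.054 ft²·°F·h/BTU
E = A × HDD × 24 / R = 1702 × 6373 × 24 / 29.054 = 8960100 BTU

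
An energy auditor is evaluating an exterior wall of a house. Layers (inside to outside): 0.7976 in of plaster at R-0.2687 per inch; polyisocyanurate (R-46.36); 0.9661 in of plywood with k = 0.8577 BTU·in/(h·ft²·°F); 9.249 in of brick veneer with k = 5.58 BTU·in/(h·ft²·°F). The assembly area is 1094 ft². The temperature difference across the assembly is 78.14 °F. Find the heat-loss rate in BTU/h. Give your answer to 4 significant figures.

0.7976 × 0.2687 = 0.21432
0.9661/0.8577 = 1.1264
9.249/5.58 = 1.6575
R_total = 0.21432 + 46.36 + 1.1264 + 1.6575 = 49.358 ft²·°F·h/BTU
Q = A·ΔT/R = 1094 × 78.14 / 49.358 = 1731.9 BTU/h

1732 BTU/h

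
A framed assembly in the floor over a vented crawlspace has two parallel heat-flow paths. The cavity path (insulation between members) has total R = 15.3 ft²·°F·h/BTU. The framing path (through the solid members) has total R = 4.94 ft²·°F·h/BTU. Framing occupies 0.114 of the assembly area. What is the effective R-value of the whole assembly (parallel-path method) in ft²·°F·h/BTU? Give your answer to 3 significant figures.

12.3 ft²·°F·h/BTU

U_eff = 0.886/15.3 + 0.114/4.94 = 0.05791 + 0.02308 = 0.08099
R_eff = 1/U_eff = 12.35 ft²·°F·h/BTU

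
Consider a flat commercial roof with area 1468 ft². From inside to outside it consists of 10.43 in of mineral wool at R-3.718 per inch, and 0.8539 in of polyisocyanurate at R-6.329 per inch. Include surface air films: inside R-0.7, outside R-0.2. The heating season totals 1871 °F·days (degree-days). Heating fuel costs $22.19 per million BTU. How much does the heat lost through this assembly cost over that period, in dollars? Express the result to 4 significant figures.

32.45 dollars

10.43 × 3.718 = 38.779
0.8539 × 6.329 = 5.4043
R_total = 0.7 + 38.779 + 5.4043 + 0.2 = 45.083 ft²·°F·h/BTU
E = A × HDD × 24 / R = 1468 × 1871 × 24 / 45.083 = 1462200 BTU
Cost = 1462200/10⁶ × 22.19 = $32.446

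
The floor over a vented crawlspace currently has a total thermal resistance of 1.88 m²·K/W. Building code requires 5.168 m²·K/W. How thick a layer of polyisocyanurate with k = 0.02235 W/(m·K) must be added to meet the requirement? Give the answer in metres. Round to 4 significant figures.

ΔR = 5.168 − 1.88 = 3.288 m²·K/W
L = ΔR × k = 3.288 × 0.02235 = 0.073487 m

0.07349 m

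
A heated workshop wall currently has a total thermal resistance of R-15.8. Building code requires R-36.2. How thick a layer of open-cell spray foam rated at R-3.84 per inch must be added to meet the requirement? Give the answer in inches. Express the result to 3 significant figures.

ΔR = 36.2 − 15.8 = 20.4 ft²·°F·h/BTU
L = ΔR / (R/in) = 20.4/3.84 = 5.313 in

5.31 in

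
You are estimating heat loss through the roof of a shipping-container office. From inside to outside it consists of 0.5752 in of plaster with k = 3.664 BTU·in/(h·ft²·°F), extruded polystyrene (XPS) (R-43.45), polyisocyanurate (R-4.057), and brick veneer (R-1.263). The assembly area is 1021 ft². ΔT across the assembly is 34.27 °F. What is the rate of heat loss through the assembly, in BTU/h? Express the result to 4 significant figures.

715.1 BTU/h

0.5752/3.664 = 0.15699
R_total = 0.15699 + 43.45 + 4.057 + 1.263 = 48.927 ft²·°F·h/BTU
Q = A·ΔT/R = 1021 × 34.27 / 48.927 = 715.14 BTU/h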